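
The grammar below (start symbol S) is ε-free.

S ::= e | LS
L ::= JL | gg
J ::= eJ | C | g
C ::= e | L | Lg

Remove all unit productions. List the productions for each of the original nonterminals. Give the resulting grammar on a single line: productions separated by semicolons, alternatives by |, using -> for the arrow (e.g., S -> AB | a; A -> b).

S -> e | LS; C -> e | JL | Lg | gg; J -> e | g | JL | Lg | eJ | gg; L -> JL | gg

Unit productions: C->L, J->C.
Unit pairs (A ⇒* B via units): (C,L), (J,C), (J,L).
S: inherits non-unit rules of {S} → LS | e.
C: inherits non-unit rules of {C, L} → JL | Lg | e | gg.
J: inherits non-unit rules of {C, J, L} → JL | Lg | e | eJ | g | gg.
L: inherits non-unit rules of {L} → JL | gg.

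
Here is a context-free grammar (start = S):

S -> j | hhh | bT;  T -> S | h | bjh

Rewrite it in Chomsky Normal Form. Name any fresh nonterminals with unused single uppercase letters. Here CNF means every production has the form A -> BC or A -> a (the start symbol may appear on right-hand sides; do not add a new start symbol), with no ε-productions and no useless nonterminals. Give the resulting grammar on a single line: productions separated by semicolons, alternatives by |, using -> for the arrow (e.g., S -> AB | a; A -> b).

No ε-productions.
After unit-elimination: S -> j | bT | hhh; T -> h | j | bT | bjh | hhh.
TERM: introduce A -> b, B -> h, C -> j and substitute in every rule of length ≥2.
BIN: S -> BBB becomes S -> BD, D -> BB; T -> ACB becomes T -> AE, E -> CB; T -> BBB becomes T -> BF, F -> BB.

S -> j | AT | BD; A -> b; B -> h; C -> j; D -> BB; E -> CB; F -> BB; T -> h | j | AE | AT | BF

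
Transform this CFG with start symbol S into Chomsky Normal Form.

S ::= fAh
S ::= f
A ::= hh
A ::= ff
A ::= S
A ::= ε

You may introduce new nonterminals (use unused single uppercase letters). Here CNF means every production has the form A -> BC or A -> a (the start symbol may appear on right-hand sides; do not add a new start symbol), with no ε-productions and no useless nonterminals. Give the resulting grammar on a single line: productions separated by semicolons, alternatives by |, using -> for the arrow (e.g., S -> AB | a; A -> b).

Nullable: {A}; after ε-elimination: S -> f | fh | fAh; A -> S | ff | hh.
After unit-elimination: S -> f | fh | fAh; A -> f | ff | fh | hh | fAh.
TERM: introduce B -> f, C -> h and substitute in every rule of length ≥2.
BIN: A -> BAC becomes A -> BD, D -> AC; S -> BAC becomes S -> BE, E -> AC.

S -> f | BC | BE; A -> f | BB | BC | BD | CC; B -> f; C -> h; D -> AC; E -> AC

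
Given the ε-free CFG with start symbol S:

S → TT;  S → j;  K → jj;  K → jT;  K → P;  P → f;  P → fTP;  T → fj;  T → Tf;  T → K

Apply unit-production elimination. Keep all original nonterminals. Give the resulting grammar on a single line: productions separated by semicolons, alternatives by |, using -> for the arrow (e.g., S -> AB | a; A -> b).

Unit productions: K->P, T->K.
Unit pairs (A ⇒* B via units): (K,P), (T,K), (T,P).
S: inherits non-unit rules of {S} → TT | j.
K: inherits non-unit rules of {K, P} → f | fTP | jT | jj.
P: inherits non-unit rules of {P} → f | fTP.
T: inherits non-unit rules of {K, P, T} → Tf | f | fTP | fj | jT | jj.

S -> j | TT; K -> f | jT | jj | fTP; P -> f | fTP; T -> f | Tf | fj | jT | jj | fTP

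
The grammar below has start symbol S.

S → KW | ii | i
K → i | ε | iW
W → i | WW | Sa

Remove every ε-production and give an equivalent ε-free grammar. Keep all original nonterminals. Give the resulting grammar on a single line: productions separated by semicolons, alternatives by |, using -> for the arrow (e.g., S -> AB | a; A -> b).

S -> W | i | KW | ii; K -> i | iW; W -> i | Sa | WW

Nullable set: {K}.
S -> KW: K nullable, giving KW | W.
Drop K -> ε.
Unchanged (no nullable symbols): S -> i; S -> ii; K -> i; K -> iW; W -> Sa; W -> WW; W -> i.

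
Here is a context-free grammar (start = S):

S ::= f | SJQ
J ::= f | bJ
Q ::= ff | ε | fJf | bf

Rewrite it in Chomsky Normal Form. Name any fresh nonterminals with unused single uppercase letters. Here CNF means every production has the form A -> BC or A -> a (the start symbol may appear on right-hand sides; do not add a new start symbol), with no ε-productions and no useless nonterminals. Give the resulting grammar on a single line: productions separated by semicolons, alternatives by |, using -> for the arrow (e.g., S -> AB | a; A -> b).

Nullable: {Q}; after ε-elimination: S -> f | SJ | SJQ; J -> f | bJ; Q -> bf | ff | fJf.
No unit productions to eliminate.
TERM: introduce A -> b, B -> f and substitute in every rule of length ≥2.
BIN: Q -> BJB becomes Q -> BC, C -> JB; S -> SJQ becomes S -> SD, D -> JQ.

S -> f | SD | SJ; A -> b; B -> f; C -> JB; D -> JQ; J -> f | AJ; Q -> AB | BB | BC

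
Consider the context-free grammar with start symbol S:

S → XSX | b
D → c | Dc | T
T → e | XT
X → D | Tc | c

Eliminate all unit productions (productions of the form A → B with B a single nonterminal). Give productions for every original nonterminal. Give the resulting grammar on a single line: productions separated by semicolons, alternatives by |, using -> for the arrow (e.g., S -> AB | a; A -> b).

S -> b | XSX; D -> c | e | Dc | XT; T -> e | XT; X -> c | e | Dc | Tc | XT

Unit productions: D->T, X->D.
Unit pairs (A ⇒* B via units): (D,T), (X,D), (X,T).
S: inherits non-unit rules of {S} → XSX | b.
D: inherits non-unit rules of {D, T} → Dc | XT | c | e.
T: inherits non-unit rules of {T} → XT | e.
X: inherits non-unit rules of {D, T, X} → Dc | Tc | XT | c | e.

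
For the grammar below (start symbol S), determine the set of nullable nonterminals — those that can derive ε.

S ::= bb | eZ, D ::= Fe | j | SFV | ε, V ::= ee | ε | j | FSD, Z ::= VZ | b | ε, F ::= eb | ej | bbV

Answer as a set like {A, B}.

Directly nullable (have an ε-rule): {D, V, Z}.
Not nullable: F, S — each has a terminal in every rule's right-hand side or depends on a non-nullable symbol.

{D, V, Z}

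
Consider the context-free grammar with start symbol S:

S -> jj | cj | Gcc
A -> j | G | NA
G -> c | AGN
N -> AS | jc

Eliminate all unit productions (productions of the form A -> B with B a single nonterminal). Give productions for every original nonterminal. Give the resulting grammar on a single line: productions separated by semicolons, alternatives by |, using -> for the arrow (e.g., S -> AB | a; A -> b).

Unit productions: A->G.
Unit pairs (A ⇒* B via units): (A,G).
S: inherits non-unit rules of {S} → Gcc | cj | jj.
A: inherits non-unit rules of {A, G} → AGN | NA | c | j.
G: inherits non-unit rules of {G} → AGN | c.
N: inherits non-unit rules of {N} → AS | jc.

S -> cj | jj | Gcc; A -> c | j | NA | AGN; G -> c | AGN; N -> AS | jc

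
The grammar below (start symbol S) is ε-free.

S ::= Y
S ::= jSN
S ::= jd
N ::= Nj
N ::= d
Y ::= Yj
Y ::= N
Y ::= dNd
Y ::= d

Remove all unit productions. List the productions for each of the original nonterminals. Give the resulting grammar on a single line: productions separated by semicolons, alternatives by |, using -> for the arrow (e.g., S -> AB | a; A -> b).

S -> d | Nj | Yj | jd | dNd | jSN; N -> d | Nj; Y -> d | Nj | Yj | dNd

Unit productions: S->Y, Y->N.
Unit pairs (A ⇒* B via units): (S,N), (S,Y), (Y,N).
S: inherits non-unit rules of {N, S, Y} → Nj | Yj | d | dNd | jSN | jd.
N: inherits non-unit rules of {N} → Nj | d.
Y: inherits non-unit rules of {N, Y} → Nj | Yj | d | dNd.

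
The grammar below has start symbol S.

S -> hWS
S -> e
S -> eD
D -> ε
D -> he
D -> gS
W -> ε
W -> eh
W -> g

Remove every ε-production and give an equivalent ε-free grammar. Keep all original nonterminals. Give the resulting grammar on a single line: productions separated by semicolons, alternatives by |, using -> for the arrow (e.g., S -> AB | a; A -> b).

Nullable set: {D, W}.
S -> eD: D nullable, giving e | eD.
S -> hWS: W nullable, giving hS | hWS.
Drop D -> ε.
Drop W -> ε.
Unchanged (no nullable symbols): S -> e; D -> gS; D -> he; W -> eh; W -> g.

S -> e | eD | hS | hWS; D -> gS | he; W -> g | eh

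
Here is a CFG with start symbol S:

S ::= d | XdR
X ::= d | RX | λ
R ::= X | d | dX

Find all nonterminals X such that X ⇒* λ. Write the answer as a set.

{R, X}

Directly nullable (have an ε-rule): {X}.
R is nullable via R -> X (every symbol on the right is already known nullable).
Not nullable: S — each has a terminal in every rule's right-hand side or depends on a non-nullable symbol.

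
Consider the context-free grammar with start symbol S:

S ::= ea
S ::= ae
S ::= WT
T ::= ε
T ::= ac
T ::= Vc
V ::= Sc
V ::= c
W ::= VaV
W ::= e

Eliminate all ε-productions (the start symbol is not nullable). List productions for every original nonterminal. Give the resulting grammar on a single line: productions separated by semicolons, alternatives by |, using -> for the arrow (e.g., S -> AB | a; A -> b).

S -> W | WT | ae | ea; T -> Vc | ac; V -> c | Sc; W -> e | VaV

Nullable set: {T}.
S -> WT: T nullable, giving W | WT.
Drop T -> ε.
Unchanged (no nullable symbols): S -> ae; S -> ea; T -> Vc; T -> ac; V -> Sc; V -> c; W -> VaV; W -> e.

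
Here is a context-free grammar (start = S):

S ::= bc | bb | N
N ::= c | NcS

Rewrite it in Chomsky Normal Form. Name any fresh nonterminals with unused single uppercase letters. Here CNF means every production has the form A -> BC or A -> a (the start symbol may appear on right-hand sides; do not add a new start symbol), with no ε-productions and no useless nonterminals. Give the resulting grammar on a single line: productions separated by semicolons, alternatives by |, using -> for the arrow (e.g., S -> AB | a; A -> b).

S -> c | BA | BB | ND; A -> c; B -> b; C -> AS; D -> AS; N -> c | NC

No ε-productions.
After unit-elimination: S -> c | bb | bc | NcS; N -> c | NcS.
TERM: introduce B -> b, A -> c and substitute in every rule of length ≥2.
BIN: N -> NAS becomes N -> NC, C -> AS; S -> NAS becomes S -> ND, D -> AS.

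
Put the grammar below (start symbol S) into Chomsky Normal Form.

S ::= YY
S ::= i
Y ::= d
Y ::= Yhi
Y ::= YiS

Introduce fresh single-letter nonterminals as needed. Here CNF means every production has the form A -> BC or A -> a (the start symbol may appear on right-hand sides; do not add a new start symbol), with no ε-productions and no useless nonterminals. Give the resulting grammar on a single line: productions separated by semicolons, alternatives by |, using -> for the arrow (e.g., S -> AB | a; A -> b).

No ε-productions.
No unit productions to eliminate.
TERM: introduce A -> h, B -> i and substitute in every rule of length ≥2.
BIN: Y -> YAB becomes Y -> YC, C -> AB; Y -> YBS becomes Y -> YD, D -> BS.

S -> i | YY; A -> h; B -> i; C -> AB; D -> BS; Y -> d | YC | YD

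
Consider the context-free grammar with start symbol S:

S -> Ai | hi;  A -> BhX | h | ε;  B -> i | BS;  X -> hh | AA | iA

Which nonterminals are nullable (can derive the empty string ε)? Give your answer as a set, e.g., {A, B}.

{A, X}

Directly nullable (have an ε-rule): {A}.
X is nullable via X -> AA (every symbol on the right is already known nullable).
Not nullable: B, S — each has a terminal in every rule's right-hand side or depends on a non-nullable symbol.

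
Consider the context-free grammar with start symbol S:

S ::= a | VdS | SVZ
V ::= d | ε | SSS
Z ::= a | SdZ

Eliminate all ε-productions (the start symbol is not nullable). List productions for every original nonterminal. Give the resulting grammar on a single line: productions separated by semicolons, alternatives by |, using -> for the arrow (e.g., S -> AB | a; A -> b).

S -> a | SZ | dS | SVZ | VdS; V -> d | SSS; Z -> a | SdZ

Nullable set: {V}.
S -> SVZ: V nullable, giving SVZ | SZ.
S -> VdS: V nullable, giving VdS | dS.
Drop V -> ε.
Unchanged (no nullable symbols): S -> a; V -> SSS; V -> d; Z -> SdZ; Z -> a.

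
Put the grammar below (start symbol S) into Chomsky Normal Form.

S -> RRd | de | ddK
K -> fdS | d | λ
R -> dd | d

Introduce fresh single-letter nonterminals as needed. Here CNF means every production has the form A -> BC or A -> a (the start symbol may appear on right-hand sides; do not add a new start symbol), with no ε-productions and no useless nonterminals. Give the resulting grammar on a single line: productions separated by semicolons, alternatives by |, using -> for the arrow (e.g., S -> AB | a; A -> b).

Nullable: {K}; after ε-elimination: S -> dd | de | RRd | ddK; K -> d | fdS; R -> d | dd.
No unit productions to eliminate.
TERM: introduce B -> d, C -> e, A -> f and substitute in every rule of length ≥2.
BIN: K -> ABS becomes K -> AD, D -> BS; S -> BBK becomes S -> BE, E -> BK; S -> RRB becomes S -> RF, F -> RB.

S -> BB | BC | BE | RF; A -> f; B -> d; C -> e; D -> BS; E -> BK; F -> RB; K -> d | AD; R -> d | BB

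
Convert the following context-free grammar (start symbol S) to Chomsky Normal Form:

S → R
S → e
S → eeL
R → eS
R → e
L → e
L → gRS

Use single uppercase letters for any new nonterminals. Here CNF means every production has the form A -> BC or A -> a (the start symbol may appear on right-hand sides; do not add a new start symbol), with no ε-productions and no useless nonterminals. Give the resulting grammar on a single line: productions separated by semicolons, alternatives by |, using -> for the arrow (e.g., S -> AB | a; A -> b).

No ε-productions.
After unit-elimination: S -> e | eS | eeL; L -> e | gRS; R -> e | eS.
TERM: introduce B -> e, A -> g and substitute in every rule of length ≥2.
BIN: L -> ARS becomes L -> AC, C -> RS; S -> BBL becomes S -> BD, D -> BL.

S -> e | BD | BS; A -> g; B -> e; C -> RS; D -> BL; L -> e | AC; R -> e | BS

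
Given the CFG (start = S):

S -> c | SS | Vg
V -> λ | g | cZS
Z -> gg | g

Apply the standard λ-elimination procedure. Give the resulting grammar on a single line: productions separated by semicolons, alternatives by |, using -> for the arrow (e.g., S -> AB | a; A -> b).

S -> c | g | SS | Vg; V -> g | cZS; Z -> g | gg

Nullable set: {V}.
S -> Vg: V nullable, giving Vg | g.
Drop V -> λ.
Unchanged (no nullable symbols): S -> SS; S -> c; V -> cZS; V -> g; Z -> g; Z -> gg.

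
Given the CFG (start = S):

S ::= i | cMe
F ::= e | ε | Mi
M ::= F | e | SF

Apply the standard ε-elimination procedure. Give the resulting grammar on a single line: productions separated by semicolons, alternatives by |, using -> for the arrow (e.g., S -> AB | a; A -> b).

S -> i | ce | cMe; F -> e | i | Mi; M -> F | S | e | SF

Nullable set: {F, M}.
S -> cMe: M nullable, giving cMe | ce.
Drop F -> ε.
F -> Mi: M nullable, giving Mi | i.
M -> F: F nullable, giving F.
M -> SF: F nullable, giving S | SF.
Unchanged (no nullable symbols): S -> i; F -> e; M -> e.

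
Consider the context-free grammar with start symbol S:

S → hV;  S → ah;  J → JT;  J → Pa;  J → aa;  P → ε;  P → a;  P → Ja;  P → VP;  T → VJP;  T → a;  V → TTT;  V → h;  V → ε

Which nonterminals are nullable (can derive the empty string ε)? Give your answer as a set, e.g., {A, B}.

Directly nullable (have an ε-rule): {P, V}.
Not nullable: J, S, T — each has a terminal in every rule's right-hand side or depends on a non-nullable symbol.

{P, V}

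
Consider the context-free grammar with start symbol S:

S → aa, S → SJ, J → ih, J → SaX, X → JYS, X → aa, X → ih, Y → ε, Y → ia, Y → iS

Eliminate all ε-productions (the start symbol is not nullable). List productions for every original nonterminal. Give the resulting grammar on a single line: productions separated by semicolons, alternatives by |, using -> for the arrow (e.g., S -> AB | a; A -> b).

S -> SJ | aa; J -> ih | SaX; X -> JS | aa | ih | JYS; Y -> iS | ia

Nullable set: {Y}.
X -> JYS: Y nullable, giving JS | JYS.
Drop Y -> ε.
Unchanged (no nullable symbols): S -> SJ; S -> aa; J -> SaX; J -> ih; X -> aa; X -> ih; Y -> iS; Y -> ia.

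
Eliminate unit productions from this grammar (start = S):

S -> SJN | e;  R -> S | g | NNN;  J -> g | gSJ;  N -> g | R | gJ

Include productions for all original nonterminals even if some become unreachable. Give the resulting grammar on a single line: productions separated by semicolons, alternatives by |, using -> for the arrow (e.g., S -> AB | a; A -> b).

S -> e | SJN; J -> g | gSJ; N -> e | g | gJ | NNN | SJN; R -> e | g | NNN | SJN

Unit productions: N->R, R->S.
Unit pairs (A ⇒* B via units): (N,R), (N,S), (R,S).
S: inherits non-unit rules of {S} → SJN | e.
J: inherits non-unit rules of {J} → g | gSJ.
N: inherits non-unit rules of {N, R, S} → NNN | SJN | e | g | gJ.
R: inherits non-unit rules of {R, S} → NNN | SJN | e | g.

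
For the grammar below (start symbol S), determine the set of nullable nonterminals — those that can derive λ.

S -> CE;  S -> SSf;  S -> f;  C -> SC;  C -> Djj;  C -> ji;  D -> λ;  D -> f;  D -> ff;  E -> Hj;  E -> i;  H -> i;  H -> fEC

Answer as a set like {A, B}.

Directly nullable (have an ε-rule): {D}.
Not nullable: C, E, H, S — each has a terminal in every rule's right-hand side or depends on a non-nullable symbol.

{D}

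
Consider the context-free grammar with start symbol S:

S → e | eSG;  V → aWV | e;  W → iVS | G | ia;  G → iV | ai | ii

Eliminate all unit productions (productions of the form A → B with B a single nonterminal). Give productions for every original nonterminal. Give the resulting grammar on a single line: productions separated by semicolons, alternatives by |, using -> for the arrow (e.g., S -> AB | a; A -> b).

Unit productions: W->G.
Unit pairs (A ⇒* B via units): (W,G).
S: inherits non-unit rules of {S} → e | eSG.
G: inherits non-unit rules of {G} → ai | iV | ii.
V: inherits non-unit rules of {V} → aWV | e.
W: inherits non-unit rules of {G, W} → ai | iV | iVS | ia | ii.

S -> e | eSG; G -> ai | iV | ii; V -> e | aWV; W -> ai | iV | ia | ii | iVS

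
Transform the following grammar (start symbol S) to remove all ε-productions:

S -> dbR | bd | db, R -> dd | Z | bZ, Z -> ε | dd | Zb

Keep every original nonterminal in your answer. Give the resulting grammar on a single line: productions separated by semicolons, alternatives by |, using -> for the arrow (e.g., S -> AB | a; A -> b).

S -> bd | db | dbR; R -> Z | b | bZ | dd; Z -> b | Zb | dd

Nullable set: {R, Z}.
S -> dbR: R nullable, giving db | dbR.
R -> Z: Z nullable, giving Z.
R -> bZ: Z nullable, giving b | bZ.
Drop Z -> ε.
Z -> Zb: Z nullable, giving Zb | b.
Unchanged (no nullable symbols): S -> bd; S -> db; R -> dd; Z -> dd.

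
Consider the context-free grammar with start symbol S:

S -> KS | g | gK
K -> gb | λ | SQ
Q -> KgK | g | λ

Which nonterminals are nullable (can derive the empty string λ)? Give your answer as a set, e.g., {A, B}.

{K, Q}

Directly nullable (have an ε-rule): {K, Q}.
Not nullable: S — each has a terminal in every rule's right-hand side or depends on a non-nullable symbol.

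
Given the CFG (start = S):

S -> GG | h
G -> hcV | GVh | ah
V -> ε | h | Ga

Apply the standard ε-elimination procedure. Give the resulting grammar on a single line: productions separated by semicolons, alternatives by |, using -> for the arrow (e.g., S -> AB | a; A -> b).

S -> h | GG; G -> Gh | ah | hc | GVh | hcV; V -> h | Ga

Nullable set: {V}.
G -> GVh: V nullable, giving GVh | Gh.
G -> hcV: V nullable, giving hc | hcV.
Drop V -> ε.
Unchanged (no nullable symbols): S -> GG; S -> h; G -> ah; V -> Ga; V -> h.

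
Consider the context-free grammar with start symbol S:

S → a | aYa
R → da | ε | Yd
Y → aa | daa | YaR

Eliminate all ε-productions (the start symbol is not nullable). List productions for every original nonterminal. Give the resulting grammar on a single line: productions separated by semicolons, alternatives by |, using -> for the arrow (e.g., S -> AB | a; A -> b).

S -> a | aYa; R -> Yd | da; Y -> Ya | aa | YaR | daa

Nullable set: {R}.
Drop R -> ε.
Y -> YaR: R nullable, giving Ya | YaR.
Unchanged (no nullable symbols): S -> a; S -> aYa; R -> Yd; R -> da; Y -> aa; Y -> daa.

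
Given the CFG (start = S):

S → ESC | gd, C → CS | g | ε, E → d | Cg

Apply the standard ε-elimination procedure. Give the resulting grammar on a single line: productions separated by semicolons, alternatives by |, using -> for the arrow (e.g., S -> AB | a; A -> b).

S -> ES | gd | ESC; C -> S | g | CS; E -> d | g | Cg

Nullable set: {C}.
S -> ESC: C nullable, giving ES | ESC.
Drop C -> ε.
C -> CS: C nullable, giving CS | S.
E -> Cg: C nullable, giving Cg | g.
Unchanged (no nullable symbols): S -> gd; C -> g; E -> d.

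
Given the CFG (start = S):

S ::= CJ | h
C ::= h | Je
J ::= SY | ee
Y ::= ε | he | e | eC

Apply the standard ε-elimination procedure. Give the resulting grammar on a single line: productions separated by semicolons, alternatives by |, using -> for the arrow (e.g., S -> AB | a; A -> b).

S -> h | CJ; C -> h | Je; J -> S | SY | ee; Y -> e | eC | he

Nullable set: {Y}.
J -> SY: Y nullable, giving S | SY.
Drop Y -> ε.
Unchanged (no nullable symbols): S -> CJ; S -> h; C -> Je; C -> h; J -> ee; Y -> e; Y -> eC; Y -> he.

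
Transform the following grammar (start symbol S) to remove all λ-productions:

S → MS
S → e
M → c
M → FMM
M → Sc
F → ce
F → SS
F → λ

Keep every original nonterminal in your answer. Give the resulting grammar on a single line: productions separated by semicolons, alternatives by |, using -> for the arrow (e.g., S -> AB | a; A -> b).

S -> e | MS; F -> SS | ce; M -> c | MM | Sc | FMM

Nullable set: {F}.
Drop F -> λ.
M -> FMM: F nullable, giving FMM | MM.
Unchanged (no nullable symbols): S -> MS; S -> e; F -> SS; F -> ce; M -> Sc; M -> c.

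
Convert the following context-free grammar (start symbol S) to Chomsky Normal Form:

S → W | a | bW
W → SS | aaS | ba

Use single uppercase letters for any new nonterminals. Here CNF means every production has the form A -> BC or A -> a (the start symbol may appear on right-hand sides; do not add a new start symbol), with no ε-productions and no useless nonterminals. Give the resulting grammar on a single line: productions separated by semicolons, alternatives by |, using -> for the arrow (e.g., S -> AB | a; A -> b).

No ε-productions.
After unit-elimination: S -> a | SS | bW | ba | aaS; W -> SS | ba | aaS.
TERM: introduce A -> a, B -> b and substitute in every rule of length ≥2.
BIN: S -> AAS becomes S -> AC, C -> AS; W -> AAS becomes W -> AD, D -> AS.

S -> a | AC | BA | BW | SS; A -> a; B -> b; C -> AS; D -> AS; W -> AD | BA | SS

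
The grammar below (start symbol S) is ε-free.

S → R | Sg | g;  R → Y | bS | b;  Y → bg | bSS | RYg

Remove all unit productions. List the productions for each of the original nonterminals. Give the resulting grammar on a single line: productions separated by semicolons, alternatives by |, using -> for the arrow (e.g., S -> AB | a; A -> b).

Unit productions: R->Y, S->R.
Unit pairs (A ⇒* B via units): (R,Y), (S,R), (S,Y).
S: inherits non-unit rules of {R, S, Y} → RYg | Sg | b | bS | bSS | bg | g.
R: inherits non-unit rules of {R, Y} → RYg | b | bS | bSS | bg.
Y: inherits non-unit rules of {Y} → RYg | bSS | bg.

S -> b | g | Sg | bS | bg | RYg | bSS; R -> b | bS | bg | RYg | bSS; Y -> bg | RYg | bSS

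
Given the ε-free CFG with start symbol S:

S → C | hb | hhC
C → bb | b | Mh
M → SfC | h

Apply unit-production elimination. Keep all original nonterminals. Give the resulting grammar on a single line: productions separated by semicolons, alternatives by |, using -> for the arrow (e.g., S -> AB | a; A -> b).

S -> b | Mh | bb | hb | hhC; C -> b | Mh | bb; M -> h | SfC

Unit productions: S->C.
Unit pairs (A ⇒* B via units): (S,C).
S: inherits non-unit rules of {C, S} → Mh | b | bb | hb | hhC.
C: inherits non-unit rules of {C} → Mh | b | bb.
M: inherits non-unit rules of {M} → SfC | h.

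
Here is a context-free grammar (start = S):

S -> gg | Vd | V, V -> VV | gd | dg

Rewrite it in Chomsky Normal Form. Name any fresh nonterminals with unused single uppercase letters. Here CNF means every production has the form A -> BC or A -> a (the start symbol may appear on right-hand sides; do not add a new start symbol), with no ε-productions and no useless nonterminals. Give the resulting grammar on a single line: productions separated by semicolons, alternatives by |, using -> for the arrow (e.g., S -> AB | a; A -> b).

S -> AB | BA | BB | VA | VV; A -> d; B -> g; V -> AB | BA | VV

No ε-productions.
After unit-elimination: S -> VV | Vd | dg | gd | gg; V -> VV | dg | gd.
TERM: introduce A -> d, B -> g and substitute in every rule of length ≥2.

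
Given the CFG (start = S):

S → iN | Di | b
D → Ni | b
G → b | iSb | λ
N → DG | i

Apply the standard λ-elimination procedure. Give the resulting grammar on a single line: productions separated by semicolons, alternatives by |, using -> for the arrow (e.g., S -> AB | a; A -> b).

Nullable set: {G}.
Drop G -> λ.
N -> DG: G nullable, giving D | DG.
Unchanged (no nullable symbols): S -> Di; S -> b; S -> iN; D -> Ni; D -> b; G -> b; G -> iSb; N -> i.

S -> b | Di | iN; D -> b | Ni; G -> b | iSb; N -> D | i | DG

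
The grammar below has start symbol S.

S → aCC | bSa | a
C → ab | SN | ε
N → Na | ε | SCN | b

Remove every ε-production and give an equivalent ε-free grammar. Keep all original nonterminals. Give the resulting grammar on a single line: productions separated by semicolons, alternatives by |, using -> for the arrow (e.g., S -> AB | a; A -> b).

S -> a | aC | aCC | bSa; C -> S | SN | ab; N -> S | a | b | Na | SC | SN | SCN

Nullable set: {C, N}.
S -> aCC: C, C nullable, giving a | aC | aCC.
Drop C -> ε.
C -> SN: N nullable, giving S | SN.
Drop N -> ε.
N -> Na: N nullable, giving Na | a.
N -> SCN: C, N nullable, giving S | SC | SCN | SN.
Unchanged (no nullable symbols): S -> a; S -> bSa; C -> ab; N -> b.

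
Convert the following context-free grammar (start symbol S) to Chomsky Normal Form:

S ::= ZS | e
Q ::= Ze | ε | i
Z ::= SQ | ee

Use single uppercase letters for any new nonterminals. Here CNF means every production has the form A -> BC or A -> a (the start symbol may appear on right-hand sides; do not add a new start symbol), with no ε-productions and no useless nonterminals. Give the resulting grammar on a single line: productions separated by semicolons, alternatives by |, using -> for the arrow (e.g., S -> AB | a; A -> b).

Nullable: {Q}; after ε-elimination: S -> e | ZS; Q -> i | Ze; Z -> S | SQ | ee.
After unit-elimination: S -> e | ZS; Q -> i | Ze; Z -> e | SQ | ZS | ee.
TERM: introduce A -> e and substitute in every rule of length ≥2.

S -> e | ZS; A -> e; Q -> i | ZA; Z -> e | AA | SQ | ZS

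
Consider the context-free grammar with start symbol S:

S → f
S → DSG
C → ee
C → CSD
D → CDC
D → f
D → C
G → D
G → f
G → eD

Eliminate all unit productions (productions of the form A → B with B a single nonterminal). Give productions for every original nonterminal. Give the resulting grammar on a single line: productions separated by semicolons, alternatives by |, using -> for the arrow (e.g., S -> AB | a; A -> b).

Unit productions: D->C, G->D.
Unit pairs (A ⇒* B via units): (D,C), (G,C), (G,D).
S: inherits non-unit rules of {S} → DSG | f.
C: inherits non-unit rules of {C} → CSD | ee.
D: inherits non-unit rules of {C, D} → CDC | CSD | ee | f.
G: inherits non-unit rules of {C, D, G} → CDC | CSD | eD | ee | f.

S -> f | DSG; C -> ee | CSD; D -> f | ee | CDC | CSD; G -> f | eD | ee | CDC | CSD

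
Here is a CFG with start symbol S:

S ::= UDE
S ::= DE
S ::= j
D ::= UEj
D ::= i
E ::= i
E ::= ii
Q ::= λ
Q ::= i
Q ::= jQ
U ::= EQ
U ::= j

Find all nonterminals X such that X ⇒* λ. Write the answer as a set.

{Q}

Directly nullable (have an ε-rule): {Q}.
Not nullable: D, E, S, U — each has a terminal in every rule's right-hand side or depends on a non-nullable symbol.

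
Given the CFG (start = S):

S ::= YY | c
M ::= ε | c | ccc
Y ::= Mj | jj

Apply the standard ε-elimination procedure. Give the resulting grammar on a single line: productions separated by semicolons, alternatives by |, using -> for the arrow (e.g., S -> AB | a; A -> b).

S -> c | YY; M -> c | ccc; Y -> j | Mj | jj

Nullable set: {M}.
Drop M -> ε.
Y -> Mj: M nullable, giving Mj | j.
Unchanged (no nullable symbols): S -> YY; S -> c; M -> c; M -> ccc; Y -> jj.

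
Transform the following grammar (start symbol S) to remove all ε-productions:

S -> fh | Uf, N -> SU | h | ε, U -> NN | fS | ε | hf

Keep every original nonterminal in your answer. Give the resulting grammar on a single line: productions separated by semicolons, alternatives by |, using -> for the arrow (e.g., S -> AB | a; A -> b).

Nullable set: {N, U}.
S -> Uf: U nullable, giving Uf | f.
Drop N -> ε.
N -> SU: U nullable, giving S | SU.
Drop U -> ε.
U -> NN: N, N nullable, giving N | NN.
Unchanged (no nullable symbols): S -> fh; N -> h; U -> fS; U -> hf.

S -> f | Uf | fh; N -> S | h | SU; U -> N | NN | fS | hf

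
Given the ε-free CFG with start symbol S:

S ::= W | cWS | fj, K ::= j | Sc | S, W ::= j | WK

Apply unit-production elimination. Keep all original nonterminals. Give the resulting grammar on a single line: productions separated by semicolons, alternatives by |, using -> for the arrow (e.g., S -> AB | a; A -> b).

S -> j | WK | fj | cWS; K -> j | Sc | WK | fj | cWS; W -> j | WK

Unit productions: K->S, S->W.
Unit pairs (A ⇒* B via units): (K,S), (K,W), (S,W).
S: inherits non-unit rules of {S, W} → WK | cWS | fj | j.
K: inherits non-unit rules of {K, S, W} → Sc | WK | cWS | fj | j.
W: inherits non-unit rules of {W} → WK | j.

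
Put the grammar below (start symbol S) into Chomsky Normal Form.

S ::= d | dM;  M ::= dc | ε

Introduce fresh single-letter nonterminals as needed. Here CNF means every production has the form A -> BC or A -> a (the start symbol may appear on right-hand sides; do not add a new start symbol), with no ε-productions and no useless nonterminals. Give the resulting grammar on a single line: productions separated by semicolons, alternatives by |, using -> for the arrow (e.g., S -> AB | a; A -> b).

S -> d | AM; A -> d; B -> c; M -> AB

Nullable: {M}; after ε-elimination: S -> d | dM; M -> dc.
No unit productions to eliminate.
TERM: introduce B -> c, A -> d and substitute in every rule of length ≥2.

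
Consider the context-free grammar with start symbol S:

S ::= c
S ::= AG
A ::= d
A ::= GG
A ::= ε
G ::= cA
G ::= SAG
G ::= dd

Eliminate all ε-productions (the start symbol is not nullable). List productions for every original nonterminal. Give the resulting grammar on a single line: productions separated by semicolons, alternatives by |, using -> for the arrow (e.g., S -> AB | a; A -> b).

S -> G | c | AG; A -> d | GG; G -> c | SG | cA | dd | SAG

Nullable set: {A}.
S -> AG: A nullable, giving AG | G.
Drop A -> ε.
G -> SAG: A nullable, giving SAG | SG.
G -> cA: A nullable, giving c | cA.
Unchanged (no nullable symbols): S -> c; A -> GG; A -> d; G -> dd.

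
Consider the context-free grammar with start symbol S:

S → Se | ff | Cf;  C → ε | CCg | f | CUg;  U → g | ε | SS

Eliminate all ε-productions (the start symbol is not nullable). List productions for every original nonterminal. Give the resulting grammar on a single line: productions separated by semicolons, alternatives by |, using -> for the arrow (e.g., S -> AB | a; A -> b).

Nullable set: {C, U}.
S -> Cf: C nullable, giving Cf | f.
Drop C -> ε.
C -> CCg: C, C nullable, giving CCg | Cg | g.
C -> CUg: C, U nullable, giving CUg | Cg | Ug | g.
Drop U -> ε.
Unchanged (no nullable symbols): S -> Se; S -> ff; C -> f; U -> SS; U -> g.

S -> f | Cf | Se | ff; C -> f | g | Cg | Ug | CCg | CUg; U -> g | SS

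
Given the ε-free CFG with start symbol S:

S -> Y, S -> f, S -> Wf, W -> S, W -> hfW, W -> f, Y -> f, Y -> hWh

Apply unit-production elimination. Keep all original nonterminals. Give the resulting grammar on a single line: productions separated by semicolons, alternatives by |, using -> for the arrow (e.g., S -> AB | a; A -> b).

Unit productions: S->Y, W->S.
Unit pairs (A ⇒* B via units): (S,Y), (W,S), (W,Y).
S: inherits non-unit rules of {S, Y} → Wf | f | hWh.
W: inherits non-unit rules of {S, W, Y} → Wf | f | hWh | hfW.
Y: inherits non-unit rules of {Y} → f | hWh.

S -> f | Wf | hWh; W -> f | Wf | hWh | hfW; Y -> f | hWh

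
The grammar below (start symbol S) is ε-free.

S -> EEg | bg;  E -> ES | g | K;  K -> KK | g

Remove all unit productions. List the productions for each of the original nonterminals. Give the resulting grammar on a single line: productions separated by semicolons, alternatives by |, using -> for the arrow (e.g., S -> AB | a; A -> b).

S -> bg | EEg; E -> g | ES | KK; K -> g | KK

Unit productions: E->K.
Unit pairs (A ⇒* B via units): (E,K).
S: inherits non-unit rules of {S} → EEg | bg.
E: inherits non-unit rules of {E, K} → ES | KK | g.
K: inherits non-unit rules of {K} → KK | g.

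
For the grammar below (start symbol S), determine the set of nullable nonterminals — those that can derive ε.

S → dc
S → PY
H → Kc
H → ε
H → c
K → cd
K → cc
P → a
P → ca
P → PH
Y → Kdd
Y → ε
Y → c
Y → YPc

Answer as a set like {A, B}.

Directly nullable (have an ε-rule): {H, Y}.
Not nullable: K, P, S — each has a terminal in every rule's right-hand side or depends on a non-nullable symbol.

{H, Y}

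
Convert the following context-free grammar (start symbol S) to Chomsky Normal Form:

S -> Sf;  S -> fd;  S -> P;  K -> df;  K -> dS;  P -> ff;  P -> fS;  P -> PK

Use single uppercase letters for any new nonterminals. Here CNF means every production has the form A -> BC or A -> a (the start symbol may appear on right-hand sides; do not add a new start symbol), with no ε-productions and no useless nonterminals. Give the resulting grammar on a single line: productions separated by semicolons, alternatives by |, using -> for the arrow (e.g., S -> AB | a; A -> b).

S -> BA | BB | BS | PK | SB; A -> d; B -> f; K -> AB | AS; P -> BB | BS | PK

No ε-productions.
After unit-elimination: S -> PK | Sf | fS | fd | ff; K -> dS | df; P -> PK | fS | ff.
TERM: introduce A -> d, B -> f and substitute in every rule of length ≥2.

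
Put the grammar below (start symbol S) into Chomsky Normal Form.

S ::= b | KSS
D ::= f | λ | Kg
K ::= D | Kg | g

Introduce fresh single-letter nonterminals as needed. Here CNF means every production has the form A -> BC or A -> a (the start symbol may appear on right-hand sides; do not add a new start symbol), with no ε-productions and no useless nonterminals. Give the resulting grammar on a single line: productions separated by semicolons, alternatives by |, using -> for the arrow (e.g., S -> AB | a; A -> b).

Nullable: {D, K}; after ε-elimination: S -> b | SS | KSS; D -> f | g | Kg; K -> D | g | Kg.
After unit-elimination: S -> b | SS | KSS; D -> f | g | Kg; K -> f | g | Kg.
TERM: introduce A -> g and substitute in every rule of length ≥2.
BIN: S -> KSS becomes S -> KB, B -> SS.
Drop unreachable/unproductive: D.

S -> b | KB | SS; A -> g; B -> SS; K -> f | g | KA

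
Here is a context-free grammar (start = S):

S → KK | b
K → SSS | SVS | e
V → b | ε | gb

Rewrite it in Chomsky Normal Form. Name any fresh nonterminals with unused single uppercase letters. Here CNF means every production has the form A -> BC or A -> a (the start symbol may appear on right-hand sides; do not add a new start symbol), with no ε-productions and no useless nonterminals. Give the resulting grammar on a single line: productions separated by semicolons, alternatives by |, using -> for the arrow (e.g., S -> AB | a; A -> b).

S -> b | KK; A -> g; B -> b; C -> SS; D -> VS; K -> e | SC | SD | SS; V -> b | AB

Nullable: {V}; after ε-elimination: S -> b | KK; K -> e | SS | SSS | SVS; V -> b | gb.
No unit productions to eliminate.
TERM: introduce B -> b, A -> g and substitute in every rule of length ≥2.
BIN: K -> SSS becomes K -> SC, C -> SS; K -> SVS becomes K -> SD, D -> VS.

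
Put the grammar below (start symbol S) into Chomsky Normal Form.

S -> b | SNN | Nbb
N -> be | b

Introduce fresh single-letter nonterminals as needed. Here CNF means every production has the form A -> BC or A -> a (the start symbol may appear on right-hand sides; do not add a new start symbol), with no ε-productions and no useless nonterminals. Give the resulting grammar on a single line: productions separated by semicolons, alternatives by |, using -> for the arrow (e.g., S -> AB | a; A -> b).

S -> b | NC | SD; A -> b; B -> e; C -> AA; D -> NN; N -> b | AB

No ε-productions.
No unit productions to eliminate.
TERM: introduce A -> b, B -> e and substitute in every rule of length ≥2.
BIN: S -> NAA becomes S -> NC, C -> AA; S -> SNN becomes S -> SD, D -> NN.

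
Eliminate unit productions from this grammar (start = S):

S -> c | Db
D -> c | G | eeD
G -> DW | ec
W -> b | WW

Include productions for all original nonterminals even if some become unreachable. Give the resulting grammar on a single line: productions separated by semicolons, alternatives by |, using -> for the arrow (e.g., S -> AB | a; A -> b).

Unit productions: D->G.
Unit pairs (A ⇒* B via units): (D,G).
S: inherits non-unit rules of {S} → Db | c.
D: inherits non-unit rules of {D, G} → DW | c | ec | eeD.
G: inherits non-unit rules of {G} → DW | ec.
W: inherits non-unit rules of {W} → WW | b.

S -> c | Db; D -> c | DW | ec | eeD; G -> DW | ec; W -> b | WW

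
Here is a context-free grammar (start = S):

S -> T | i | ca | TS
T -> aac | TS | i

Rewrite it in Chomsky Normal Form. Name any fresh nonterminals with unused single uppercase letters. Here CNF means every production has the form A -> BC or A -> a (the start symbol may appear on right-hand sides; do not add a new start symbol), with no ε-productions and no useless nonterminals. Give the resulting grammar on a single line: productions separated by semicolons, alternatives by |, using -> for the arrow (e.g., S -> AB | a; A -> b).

S -> i | AC | BA | TS; A -> a; B -> c; C -> AB; D -> AB; T -> i | AD | TS

No ε-productions.
After unit-elimination: S -> i | TS | ca | aac; T -> i | TS | aac.
TERM: introduce A -> a, B -> c and substitute in every rule of length ≥2.
BIN: S -> AAB becomes S -> AC, C -> AB; T -> AAB becomes T -> AD, D -> AB.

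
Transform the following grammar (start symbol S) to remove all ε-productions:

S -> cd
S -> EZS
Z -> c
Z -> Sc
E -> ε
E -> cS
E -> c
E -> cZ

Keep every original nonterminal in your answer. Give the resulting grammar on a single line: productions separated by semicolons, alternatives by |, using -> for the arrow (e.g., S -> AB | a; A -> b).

Nullable set: {E}.
S -> EZS: E nullable, giving EZS | ZS.
Drop E -> ε.
Unchanged (no nullable symbols): S -> cd; E -> c; E -> cS; E -> cZ; Z -> Sc; Z -> c.

S -> ZS | cd | EZS; E -> c | cS | cZ; Z -> c | Sc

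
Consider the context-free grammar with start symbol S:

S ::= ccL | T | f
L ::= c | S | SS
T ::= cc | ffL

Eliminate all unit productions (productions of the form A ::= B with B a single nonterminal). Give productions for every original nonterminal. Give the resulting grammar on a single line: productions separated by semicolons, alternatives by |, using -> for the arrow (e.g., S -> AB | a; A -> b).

Unit productions: L->S, S->T.
Unit pairs (A ⇒* B via units): (L,S), (L,T), (S,T).
S: inherits non-unit rules of {S, T} → cc | ccL | f | ffL.
L: inherits non-unit rules of {L, S, T} → SS | c | cc | ccL | f | ffL.
T: inherits non-unit rules of {T} → cc | ffL.

S -> f | cc | ccL | ffL; L -> c | f | SS | cc | ccL | ffL; T -> cc | ffL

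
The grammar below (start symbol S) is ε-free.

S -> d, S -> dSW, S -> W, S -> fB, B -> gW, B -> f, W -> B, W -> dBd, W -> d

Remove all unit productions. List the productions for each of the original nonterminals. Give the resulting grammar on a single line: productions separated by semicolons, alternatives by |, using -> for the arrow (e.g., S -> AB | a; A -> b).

Unit productions: S->W, W->B.
Unit pairs (A ⇒* B via units): (S,B), (S,W), (W,B).
S: inherits non-unit rules of {B, S, W} → d | dBd | dSW | f | fB | gW.
B: inherits non-unit rules of {B} → f | gW.
W: inherits non-unit rules of {B, W} → d | dBd | f | gW.

S -> d | f | fB | gW | dBd | dSW; B -> f | gW; W -> d | f | gW | dBd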